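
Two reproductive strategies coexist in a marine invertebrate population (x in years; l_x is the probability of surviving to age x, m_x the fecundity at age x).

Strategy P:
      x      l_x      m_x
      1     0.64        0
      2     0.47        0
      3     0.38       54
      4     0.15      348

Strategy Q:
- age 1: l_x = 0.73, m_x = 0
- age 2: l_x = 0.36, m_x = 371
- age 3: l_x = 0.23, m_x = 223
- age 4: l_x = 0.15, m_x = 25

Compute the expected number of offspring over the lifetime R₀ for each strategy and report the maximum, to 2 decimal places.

Strategy P: R₀ = 0.64×0 + 0.47×0 + 0.38×54 + 0.15×348 = 72.7200
Strategy Q: R₀ = 0.73×0 + 0.36×371 + 0.23×223 + 0.15×25 = 188.6000
Highest R₀: strategy Q with 188.6000.

188.60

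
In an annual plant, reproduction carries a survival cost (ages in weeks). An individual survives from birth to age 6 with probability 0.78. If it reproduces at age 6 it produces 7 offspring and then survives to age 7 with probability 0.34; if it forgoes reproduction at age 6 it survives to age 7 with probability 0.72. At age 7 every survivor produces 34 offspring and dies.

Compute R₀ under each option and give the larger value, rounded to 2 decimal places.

19.09

breed at age 6: R₀ = 0.78 × (7 + 0.34 × 34) = 0.78 × 18.5600 = 14.4768
delay to age 7: R₀ = 0.78 × (0.72 × 34) = 0.78 × 24.4800 = 19.0944
Higher: delay to age 7 (19.0944).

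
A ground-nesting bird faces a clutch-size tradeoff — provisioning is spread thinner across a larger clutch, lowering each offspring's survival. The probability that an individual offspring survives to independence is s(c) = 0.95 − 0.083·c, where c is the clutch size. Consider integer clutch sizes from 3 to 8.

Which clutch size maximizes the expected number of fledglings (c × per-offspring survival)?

6

Expected fledglings = c × s(c):
  c=3: 3 × 0.701 = 2.103
  c=4: 4 × 0.618 = 2.472
  c=5: 5 × 0.535 = 2.675
  c=6: 6 × 0.452 = 2.712
  c=7: 7 × 0.369 = 2.583
  c=8: 8 × 0.286 = 2.288
Maximum at c = 6 (2.712 fledglings).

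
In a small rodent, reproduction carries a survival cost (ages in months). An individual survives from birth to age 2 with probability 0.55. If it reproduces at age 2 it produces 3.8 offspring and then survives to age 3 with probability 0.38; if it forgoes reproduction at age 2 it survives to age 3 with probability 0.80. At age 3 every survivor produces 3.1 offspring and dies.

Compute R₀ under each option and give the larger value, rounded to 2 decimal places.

breed at age 2: R₀ = 0.55 × (3.8 + 0.38 × 3.1) = 0.55 × 4.9780 = 2.7379
delay to age 3: R₀ = 0.55 × (0.80 × 3.1) = 0.55 × 2.4800 = 1.3640
Higher: breed at age 2 (2.7379).

2.74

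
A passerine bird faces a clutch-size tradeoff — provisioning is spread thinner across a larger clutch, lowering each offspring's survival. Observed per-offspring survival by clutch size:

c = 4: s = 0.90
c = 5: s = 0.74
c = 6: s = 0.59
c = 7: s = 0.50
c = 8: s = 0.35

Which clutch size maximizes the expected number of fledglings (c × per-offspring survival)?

Expected fledglings = c × s(c):
  c=4: 4 × 0.90 = 3.600
  c=5: 5 × 0.74 = 3.700
  c=6: 6 × 0.59 = 3.540
  c=7: 7 × 0.50 = 3.500
  c=8: 8 × 0.35 = 2.800
Maximum at c = 5 (3.700 fledglings).

5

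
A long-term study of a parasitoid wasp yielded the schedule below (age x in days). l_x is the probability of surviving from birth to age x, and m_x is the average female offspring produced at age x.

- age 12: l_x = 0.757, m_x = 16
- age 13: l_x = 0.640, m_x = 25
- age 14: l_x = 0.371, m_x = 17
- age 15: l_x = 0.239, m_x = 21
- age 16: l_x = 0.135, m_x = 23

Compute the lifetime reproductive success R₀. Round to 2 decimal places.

42.54

R₀ = Σ l_x m_x:
  age 12: 0.757 × 16 = 12.1120
  age 13: 0.640 × 25 = 16.0000
  age 14: 0.371 × 17 = 6.3070
  age 15: 0.239 × 21 = 5.0190
  age 16: 0.135 × 23 = 3.1050
R₀ = 12.1120 + 16.0000 + 6.3070 + 5.0190 + 3.1050 = 42.5430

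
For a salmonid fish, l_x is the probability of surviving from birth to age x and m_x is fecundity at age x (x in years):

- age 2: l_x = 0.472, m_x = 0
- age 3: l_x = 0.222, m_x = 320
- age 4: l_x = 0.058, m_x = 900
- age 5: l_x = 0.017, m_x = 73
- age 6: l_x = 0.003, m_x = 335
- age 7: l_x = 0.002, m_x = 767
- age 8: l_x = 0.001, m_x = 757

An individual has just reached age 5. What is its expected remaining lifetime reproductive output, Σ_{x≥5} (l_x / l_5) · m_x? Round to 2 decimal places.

l_5 = 0.017. Conditional survival from age 5 to x is l_x / l_5.
  x=5: (0.017/0.017) × 73 = 73.0000
  x=6: (0.003/0.017) × 335 = 59.1176
  x=7: (0.002/0.017) × 767 = 90.2353
  x=8: (0.001/0.017) × 757 = 44.5294
Sum = 73.0000 + 59.1176 + 90.2353 + 44.5294 = 266.8824

266.88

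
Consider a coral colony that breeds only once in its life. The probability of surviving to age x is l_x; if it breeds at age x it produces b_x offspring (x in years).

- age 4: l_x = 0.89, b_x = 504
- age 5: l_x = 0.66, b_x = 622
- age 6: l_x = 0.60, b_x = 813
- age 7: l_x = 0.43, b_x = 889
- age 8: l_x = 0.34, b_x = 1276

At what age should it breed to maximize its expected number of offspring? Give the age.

Expected offspring if breeding at age x = l_x × b_x:
  age 4: 0.89 × 504 = 448.560
  age 5: 0.66 × 622 = 410.520
  age 6: 0.60 × 813 = 487.800
  age 7: 0.43 × 889 = 382.270
  age 8: 0.34 × 1276 = 433.840
Maximum at age 6 (487.800).

6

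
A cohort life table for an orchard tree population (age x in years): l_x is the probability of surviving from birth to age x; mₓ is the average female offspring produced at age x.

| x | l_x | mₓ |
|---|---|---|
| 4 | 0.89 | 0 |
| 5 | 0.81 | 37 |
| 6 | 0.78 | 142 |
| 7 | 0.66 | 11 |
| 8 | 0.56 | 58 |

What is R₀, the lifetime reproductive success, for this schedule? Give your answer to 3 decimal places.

180.470

R₀ = Σ l_x mₓ:
  age 4: 0.89 × 0 = 0.0000
  age 5: 0.81 × 37 = 29.9700
  age 6: 0.78 × 142 = 110.7600
  age 7: 0.66 × 11 = 7.2600
  age 8: 0.56 × 58 = 32.4800
R₀ = 0.0000 + 29.9700 + 110.7600 + 7.2600 + 32.4800 = 180.4700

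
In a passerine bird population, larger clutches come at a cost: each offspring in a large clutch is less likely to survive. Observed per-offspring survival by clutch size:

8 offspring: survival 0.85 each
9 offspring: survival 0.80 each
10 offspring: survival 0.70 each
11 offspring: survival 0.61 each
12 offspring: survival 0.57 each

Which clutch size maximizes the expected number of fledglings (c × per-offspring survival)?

9

Expected fledglings = c × s(c):
  c=8: 8 × 0.85 = 6.800
  c=9: 9 × 0.80 = 7.200
  c=10: 10 × 0.70 = 7.000
  c=11: 11 × 0.61 = 6.710
  c=12: 12 × 0.57 = 6.840
Maximum at c = 9 (7.200 fledglings).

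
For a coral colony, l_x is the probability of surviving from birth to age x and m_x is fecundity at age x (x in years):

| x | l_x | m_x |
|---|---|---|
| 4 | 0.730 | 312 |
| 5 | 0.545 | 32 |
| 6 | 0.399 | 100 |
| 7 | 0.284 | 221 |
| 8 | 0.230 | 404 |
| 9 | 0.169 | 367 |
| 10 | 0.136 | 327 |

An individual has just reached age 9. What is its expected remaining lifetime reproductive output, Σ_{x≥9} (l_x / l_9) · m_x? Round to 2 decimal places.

630.15

l_9 = 0.169. Conditional survival from age 9 to x is l_x / l_9.
  x=9: (0.169/0.169) × 367 = 367.0000
  x=10: (0.136/0.169) × 327 = 263.1479
Sum = 367.0000 + 263.1479 = 630.1479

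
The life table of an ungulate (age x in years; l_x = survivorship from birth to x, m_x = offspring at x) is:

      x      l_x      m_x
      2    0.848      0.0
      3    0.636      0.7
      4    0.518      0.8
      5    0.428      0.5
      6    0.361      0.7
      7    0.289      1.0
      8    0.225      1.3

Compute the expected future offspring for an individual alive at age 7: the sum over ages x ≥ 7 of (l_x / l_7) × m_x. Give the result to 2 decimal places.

2.01

l_7 = 0.289. Conditional survival from age 7 to x is l_x / l_7.
  x=7: (0.289/0.289) × 1.0 = 1.0000
  x=8: (0.225/0.289) × 1.3 = 1.0121
Sum = 1.0000 + 1.0121 = 2.0121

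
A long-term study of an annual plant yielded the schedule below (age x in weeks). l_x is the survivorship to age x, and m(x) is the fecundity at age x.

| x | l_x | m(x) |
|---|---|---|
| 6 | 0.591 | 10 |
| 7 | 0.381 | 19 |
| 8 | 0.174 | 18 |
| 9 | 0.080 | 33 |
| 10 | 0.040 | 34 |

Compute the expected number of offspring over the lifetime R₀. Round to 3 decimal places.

R₀ = Σ l_x m(x):
  age 6: 0.591 × 10 = 5.9100
  age 7: 0.381 × 19 = 7.2390
  age 8: 0.174 × 18 = 3.1320
  age 9: 0.080 × 33 = 2.6400
  age 10: 0.040 × 34 = 1.3600
R₀ = 5.9100 + 7.2390 + 3.1320 + 2.6400 + 1.3600 = 20.2810

20.281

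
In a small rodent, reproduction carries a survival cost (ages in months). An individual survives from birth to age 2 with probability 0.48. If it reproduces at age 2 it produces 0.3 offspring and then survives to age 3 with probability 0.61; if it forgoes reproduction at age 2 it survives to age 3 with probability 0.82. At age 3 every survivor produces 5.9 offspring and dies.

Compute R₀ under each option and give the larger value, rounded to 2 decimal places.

2.32

breed at age 2: R₀ = 0.48 × (0.3 + 0.61 × 5.9) = 0.48 × 3.8990 = 1.8715
delay to age 3: R₀ = 0.48 × (0.82 × 5.9) = 0.48 × 4.8380 = 2.3222
Higher: delay to age 3 (2.3222).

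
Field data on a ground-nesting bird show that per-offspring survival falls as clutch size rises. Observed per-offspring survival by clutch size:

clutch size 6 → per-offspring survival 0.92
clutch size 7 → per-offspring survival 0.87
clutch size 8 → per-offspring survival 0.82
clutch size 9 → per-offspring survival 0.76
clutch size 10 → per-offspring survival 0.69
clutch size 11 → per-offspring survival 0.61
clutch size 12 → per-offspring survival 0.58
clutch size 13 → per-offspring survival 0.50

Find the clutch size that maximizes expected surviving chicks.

12

Expected surviving chicks = c × s(c):
  c=6: 6 × 0.92 = 5.520
  c=7: 7 × 0.87 = 6.090
  c=8: 8 × 0.82 = 6.560
  c=9: 9 × 0.76 = 6.840
  c=10: 10 × 0.69 = 6.900
  c=11: 11 × 0.61 = 6.710
  c=12: 12 × 0.58 = 6.960
  c=13: 13 × 0.50 = 6.500
Maximum at c = 12 (6.960 surviving chicks).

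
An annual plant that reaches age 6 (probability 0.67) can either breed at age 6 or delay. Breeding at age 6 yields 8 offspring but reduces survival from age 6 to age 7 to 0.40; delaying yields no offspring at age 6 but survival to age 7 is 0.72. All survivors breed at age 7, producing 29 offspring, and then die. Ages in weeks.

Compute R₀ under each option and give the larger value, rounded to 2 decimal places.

breed at age 6: R₀ = 0.67 × (8 + 0.40 × 29) = 0.67 × 19.6000 = 13.1320
delay to age 7: R₀ = 0.67 × (0.72 × 29) = 0.67 × 20.8800 = 13.9896
Higher: delay to age 7 (13.9896).

13.99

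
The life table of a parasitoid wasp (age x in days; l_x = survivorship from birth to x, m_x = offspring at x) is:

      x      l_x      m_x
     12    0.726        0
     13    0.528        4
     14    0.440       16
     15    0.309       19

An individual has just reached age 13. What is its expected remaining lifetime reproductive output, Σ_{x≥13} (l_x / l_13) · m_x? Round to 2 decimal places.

28.45

l_13 = 0.528. Conditional survival from age 13 to x is l_x / l_13.
  x=13: (0.528/0.528) × 4 = 4.0000
  x=14: (0.440/0.528) × 16 = 13.3333
  x=15: (0.309/0.528) × 19 = 11.1193
Sum = 4.0000 + 13.3333 + 11.1193 = 28.4527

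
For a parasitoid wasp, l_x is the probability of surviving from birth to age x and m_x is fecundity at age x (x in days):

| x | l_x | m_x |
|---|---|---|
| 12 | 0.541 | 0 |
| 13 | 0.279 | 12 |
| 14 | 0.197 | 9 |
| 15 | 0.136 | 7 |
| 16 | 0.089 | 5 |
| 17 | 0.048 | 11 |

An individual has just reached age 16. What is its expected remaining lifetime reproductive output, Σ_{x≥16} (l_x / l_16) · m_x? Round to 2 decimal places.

l_16 = 0.089. Conditional survival from age 16 to x is l_x / l_16.
  x=16: (0.089/0.089) × 5 = 5.0000
  x=17: (0.048/0.089) × 11 = 5.9326
Sum = 5.0000 + 5.9326 = 10.9326

10.93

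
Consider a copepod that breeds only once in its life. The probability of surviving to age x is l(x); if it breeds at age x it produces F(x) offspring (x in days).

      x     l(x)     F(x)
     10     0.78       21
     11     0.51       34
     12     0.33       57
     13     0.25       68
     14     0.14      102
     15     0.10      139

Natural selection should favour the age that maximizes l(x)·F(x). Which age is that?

Expected offspring if breeding at age x = l(x) × F(x):
  age 10: 0.78 × 21 = 16.380
  age 11: 0.51 × 34 = 17.340
  age 12: 0.33 × 57 = 18.810
  age 13: 0.25 × 68 = 17.000
  age 14: 0.14 × 102 = 14.280
  age 15: 0.10 × 139 = 13.900
Maximum at age 12 (18.810).

12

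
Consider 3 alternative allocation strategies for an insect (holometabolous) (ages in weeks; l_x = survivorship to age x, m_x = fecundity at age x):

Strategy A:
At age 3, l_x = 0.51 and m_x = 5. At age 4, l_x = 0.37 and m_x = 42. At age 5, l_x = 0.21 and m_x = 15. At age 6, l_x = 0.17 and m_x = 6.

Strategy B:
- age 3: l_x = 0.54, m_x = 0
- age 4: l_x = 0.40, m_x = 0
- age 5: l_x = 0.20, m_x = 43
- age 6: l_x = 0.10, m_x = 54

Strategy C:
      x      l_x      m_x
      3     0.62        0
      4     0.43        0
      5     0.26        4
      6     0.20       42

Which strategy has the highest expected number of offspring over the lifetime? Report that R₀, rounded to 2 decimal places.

22.26

Strategy A: R₀ = 0.51×5 + 0.37×42 + 0.21×15 + 0.17×6 = 22.2600
Strategy B: R₀ = 0.54×0 + 0.40×0 + 0.20×43 + 0.10×54 = 14.0000
Strategy C: R₀ = 0.62×0 + 0.43×0 + 0.26×4 + 0.20×42 = 9.4400
Highest R₀: strategy A with 22.2600.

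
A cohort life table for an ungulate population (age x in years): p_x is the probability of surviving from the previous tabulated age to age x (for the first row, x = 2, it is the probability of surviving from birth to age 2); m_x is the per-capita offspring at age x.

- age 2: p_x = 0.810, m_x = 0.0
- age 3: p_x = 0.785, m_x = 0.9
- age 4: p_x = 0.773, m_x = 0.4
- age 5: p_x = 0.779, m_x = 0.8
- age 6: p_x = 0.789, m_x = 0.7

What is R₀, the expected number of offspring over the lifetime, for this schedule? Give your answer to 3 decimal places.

Survivorship from birth: l_x = p_2·p_3·…·p_x.
  l_2 = 0.81000
  l_3 = 0.63585
  l_4 = 0.49151
  l_5 = 0.38289
  l_6 = 0.30210
R₀ = Σ l_x m_x:
  age 2: 0.81000 × 0.0 = 0.0000
  age 3: 0.63585 × 0.9 = 0.5723
  age 4: 0.49151 × 0.4 = 0.1966
  age 5: 0.38289 × 0.8 = 0.3063
  age 6: 0.30210 × 0.7 = 0.2115
R₀ = 0.0000 + 0.5723 + 0.1966 + 0.3063 + 0.2115 = 1.2867

1.287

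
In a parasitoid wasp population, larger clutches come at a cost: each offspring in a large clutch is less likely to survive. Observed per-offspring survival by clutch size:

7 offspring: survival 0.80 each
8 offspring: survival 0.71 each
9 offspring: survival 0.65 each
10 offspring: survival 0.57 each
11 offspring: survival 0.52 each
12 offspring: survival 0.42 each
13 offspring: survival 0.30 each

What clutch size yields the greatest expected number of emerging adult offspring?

Expected emerging adult offspring = c × s(c):
  c=7: 7 × 0.80 = 5.600
  c=8: 8 × 0.71 = 5.680
  c=9: 9 × 0.65 = 5.850
  c=10: 10 × 0.57 = 5.700
  c=11: 11 × 0.52 = 5.720
  c=12: 12 × 0.42 = 5.040
  c=13: 13 × 0.30 = 3.900
Maximum at c = 9 (5.850 emerging adult offspring).

9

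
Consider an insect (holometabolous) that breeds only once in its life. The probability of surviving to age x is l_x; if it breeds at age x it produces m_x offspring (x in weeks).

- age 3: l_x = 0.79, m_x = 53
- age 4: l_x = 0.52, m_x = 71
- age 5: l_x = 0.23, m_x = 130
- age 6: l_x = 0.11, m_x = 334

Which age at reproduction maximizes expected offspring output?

3

Expected offspring if breeding at age x = l_x × m_x:
  age 3: 0.79 × 53 = 41.870
  age 4: 0.52 × 71 = 36.920
  age 5: 0.23 × 130 = 29.900
  age 6: 0.11 × 334 = 36.740
Maximum at age 3 (41.870).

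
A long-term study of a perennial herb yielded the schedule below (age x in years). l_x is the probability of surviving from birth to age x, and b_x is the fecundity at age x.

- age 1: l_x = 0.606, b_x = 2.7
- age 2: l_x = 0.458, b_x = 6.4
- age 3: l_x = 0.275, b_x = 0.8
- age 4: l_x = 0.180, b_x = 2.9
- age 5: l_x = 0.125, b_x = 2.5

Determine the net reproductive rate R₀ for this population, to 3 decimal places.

R₀ = Σ l_x b_x:
  age 1: 0.606 × 2.7 = 1.6362
  age 2: 0.458 × 6.4 = 2.9312
  age 3: 0.275 × 0.8 = 0.2200
  age 4: 0.180 × 2.9 = 0.5220
  age 5: 0.125 × 2.5 = 0.3125
R₀ = 1.6362 + 2.9312 + 0.2200 + 0.5220 + 0.3125 = 5.6219

5.622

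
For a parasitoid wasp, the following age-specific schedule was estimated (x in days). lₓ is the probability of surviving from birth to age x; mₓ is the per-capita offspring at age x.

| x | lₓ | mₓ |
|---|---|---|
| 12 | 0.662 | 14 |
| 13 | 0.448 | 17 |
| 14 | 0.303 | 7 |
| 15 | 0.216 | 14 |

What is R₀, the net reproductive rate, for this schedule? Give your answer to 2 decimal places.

22.03

R₀ = Σ lₓ mₓ:
  age 12: 0.662 × 14 = 9.2680
  age 13: 0.448 × 17 = 7.6160
  age 14: 0.303 × 7 = 2.1210
  age 15: 0.216 × 14 = 3.0240
R₀ = 9.2680 + 7.6160 + 2.1210 + 3.0240 = 22.0290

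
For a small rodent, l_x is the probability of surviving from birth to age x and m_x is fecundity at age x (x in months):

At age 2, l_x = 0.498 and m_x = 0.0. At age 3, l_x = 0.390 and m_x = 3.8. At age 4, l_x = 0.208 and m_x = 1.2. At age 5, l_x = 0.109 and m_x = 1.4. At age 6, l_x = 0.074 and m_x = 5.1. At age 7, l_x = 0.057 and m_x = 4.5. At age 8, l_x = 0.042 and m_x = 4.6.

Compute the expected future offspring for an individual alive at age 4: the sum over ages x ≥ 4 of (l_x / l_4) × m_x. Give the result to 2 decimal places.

l_4 = 0.208. Conditional survival from age 4 to x is l_x / l_4.
  x=4: (0.208/0.208) × 1.2 = 1.2000
  x=5: (0.109/0.208) × 1.4 = 0.7337
  x=6: (0.074/0.208) × 5.1 = 1.8144
  x=7: (0.057/0.208) × 4.5 = 1.2332
  x=8: (0.042/0.208) × 4.6 = 0.9288
Sum = 1.2000 + 0.7337 + 1.8144 + 1.2332 + 0.9288 = 5.9101

5.91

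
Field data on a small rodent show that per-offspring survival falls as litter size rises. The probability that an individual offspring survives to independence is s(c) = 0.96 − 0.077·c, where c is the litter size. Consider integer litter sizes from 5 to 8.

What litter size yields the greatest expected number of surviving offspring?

Expected surviving offspring = c × s(c):
  c=5: 5 × 0.575 = 2.875
  c=6: 6 × 0.498 = 2.988
  c=7: 7 × 0.421 = 2.947
  c=8: 8 × 0.344 = 2.752
Maximum at c = 6 (2.988 surviving offspring).

6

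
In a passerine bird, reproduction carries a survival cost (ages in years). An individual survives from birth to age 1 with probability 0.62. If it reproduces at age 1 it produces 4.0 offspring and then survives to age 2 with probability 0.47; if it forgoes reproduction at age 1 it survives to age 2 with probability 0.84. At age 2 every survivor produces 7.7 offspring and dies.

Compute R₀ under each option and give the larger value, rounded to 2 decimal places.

4.72

breed at age 1: R₀ = 0.62 × (4.0 + 0.47 × 7.7) = 0.62 × 7.6190 = 4.7238
delay to age 2: R₀ = 0.62 × (0.84 × 7.7) = 0.62 × 6.4680 = 4.0102
Higher: breed at age 1 (4.7238).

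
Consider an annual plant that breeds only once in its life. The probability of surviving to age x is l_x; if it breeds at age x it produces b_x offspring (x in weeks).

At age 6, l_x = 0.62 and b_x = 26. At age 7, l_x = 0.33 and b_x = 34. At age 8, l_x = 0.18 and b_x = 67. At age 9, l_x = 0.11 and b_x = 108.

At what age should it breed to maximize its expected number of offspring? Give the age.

Expected offspring if breeding at age x = l_x × b_x:
  age 6: 0.62 × 26 = 16.120
  age 7: 0.33 × 34 = 11.220
  age 8: 0.18 × 67 = 12.060
  age 9: 0.11 × 108 = 11.880
Maximum at age 6 (16.120).

6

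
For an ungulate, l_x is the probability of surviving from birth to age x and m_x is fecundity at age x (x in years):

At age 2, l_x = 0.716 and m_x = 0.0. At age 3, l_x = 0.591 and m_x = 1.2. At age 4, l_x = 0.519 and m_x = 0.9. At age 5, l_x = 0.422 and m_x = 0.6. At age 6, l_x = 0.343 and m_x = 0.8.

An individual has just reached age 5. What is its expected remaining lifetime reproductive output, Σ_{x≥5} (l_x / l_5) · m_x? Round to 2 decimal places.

1.25

l_5 = 0.422. Conditional survival from age 5 to x is l_x / l_5.
  x=5: (0.422/0.422) × 0.6 = 0.6000
  x=6: (0.343/0.422) × 0.8 = 0.6502
Sum = 0.6000 + 0.6502 = 1.2502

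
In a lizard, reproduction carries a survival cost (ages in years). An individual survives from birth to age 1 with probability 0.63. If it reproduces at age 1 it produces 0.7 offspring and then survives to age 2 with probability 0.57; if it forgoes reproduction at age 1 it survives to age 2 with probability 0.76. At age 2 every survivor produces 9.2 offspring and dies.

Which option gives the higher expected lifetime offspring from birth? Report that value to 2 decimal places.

4.40

breed at age 1: R₀ = 0.63 × (0.7 + 0.57 × 9.2) = 0.63 × 5.9440 = 3.7447
delay to age 2: R₀ = 0.63 × (0.76 × 9.2) = 0.63 × 6.9920 = 4.4050
Higher: delay to age 2 (4.4050).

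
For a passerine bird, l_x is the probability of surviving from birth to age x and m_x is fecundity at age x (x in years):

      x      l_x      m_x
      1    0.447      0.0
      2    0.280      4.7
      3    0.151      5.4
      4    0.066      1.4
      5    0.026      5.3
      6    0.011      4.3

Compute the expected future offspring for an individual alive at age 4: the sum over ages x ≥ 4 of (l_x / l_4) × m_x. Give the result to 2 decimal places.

4.20

l_4 = 0.066. Conditional survival from age 4 to x is l_x / l_4.
  x=4: (0.066/0.066) × 1.4 = 1.4000
  x=5: (0.026/0.066) × 5.3 = 2.0879
  x=6: (0.011/0.066) × 4.3 = 0.7167
Sum = 1.4000 + 2.0879 + 0.7167 = 4.2045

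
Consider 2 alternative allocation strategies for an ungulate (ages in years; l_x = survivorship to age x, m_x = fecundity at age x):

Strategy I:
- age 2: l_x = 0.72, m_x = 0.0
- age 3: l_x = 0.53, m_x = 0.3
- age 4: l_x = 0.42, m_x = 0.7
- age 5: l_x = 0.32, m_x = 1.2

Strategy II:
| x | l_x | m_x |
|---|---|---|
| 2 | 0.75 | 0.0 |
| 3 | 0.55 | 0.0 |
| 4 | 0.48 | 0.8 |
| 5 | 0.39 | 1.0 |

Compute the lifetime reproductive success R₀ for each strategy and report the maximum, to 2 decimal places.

0.84

Strategy I: R₀ = 0.72×0.0 + 0.53×0.3 + 0.42×0.7 + 0.32×1.2 = 0.8370
Strategy II: R₀ = 0.75×0.0 + 0.55×0.0 + 0.48×0.8 + 0.39×1.0 = 0.7740
Highest R₀: strategy I with 0.8370.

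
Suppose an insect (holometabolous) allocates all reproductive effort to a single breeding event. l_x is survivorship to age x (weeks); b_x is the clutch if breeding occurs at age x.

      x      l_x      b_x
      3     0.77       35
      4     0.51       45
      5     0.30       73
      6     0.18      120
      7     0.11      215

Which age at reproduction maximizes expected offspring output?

Expected offspring if breeding at age x = l_x × b_x:
  age 3: 0.77 × 35 = 26.950
  age 4: 0.51 × 45 = 22.950
  age 5: 0.30 × 73 = 21.900
  age 6: 0.18 × 120 = 21.600
  age 7: 0.11 × 215 = 23.650
Maximum at age 3 (26.950).

3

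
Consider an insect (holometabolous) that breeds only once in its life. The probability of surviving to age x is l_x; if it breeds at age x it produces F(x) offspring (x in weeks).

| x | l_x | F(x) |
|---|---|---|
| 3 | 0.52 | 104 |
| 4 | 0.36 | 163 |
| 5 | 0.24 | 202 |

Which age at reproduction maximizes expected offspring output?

4

Expected offspring if breeding at age x = l_x × F(x):
  age 3: 0.52 × 104 = 54.080
  age 4: 0.36 × 163 = 58.680
  age 5: 0.24 × 202 = 48.480
Maximum at age 4 (58.680).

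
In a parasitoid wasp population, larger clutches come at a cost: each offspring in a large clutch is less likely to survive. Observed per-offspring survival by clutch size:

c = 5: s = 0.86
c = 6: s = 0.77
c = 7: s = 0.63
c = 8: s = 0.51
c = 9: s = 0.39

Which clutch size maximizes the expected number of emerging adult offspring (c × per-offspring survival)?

Expected emerging adult offspring = c × s(c):
  c=5: 5 × 0.86 = 4.300
  c=6: 6 × 0.77 = 4.620
  c=7: 7 × 0.63 = 4.410
  c=8: 8 × 0.51 = 4.080
  c=9: 9 × 0.39 = 3.510
Maximum at c = 6 (4.620 emerging adult offspring).

6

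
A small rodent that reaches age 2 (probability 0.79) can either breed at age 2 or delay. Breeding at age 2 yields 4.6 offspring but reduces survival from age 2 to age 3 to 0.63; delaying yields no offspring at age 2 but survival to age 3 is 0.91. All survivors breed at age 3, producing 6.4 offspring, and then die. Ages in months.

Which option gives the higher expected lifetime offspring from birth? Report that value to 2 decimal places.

6.82

breed at age 2: R₀ = 0.79 × (4.6 + 0.63 × 6.4) = 0.79 × 8.6320 = 6.8193
delay to age 3: R₀ = 0.79 × (0.91 × 6.4) = 0.79 × 5.8240 = 4.6010
Higher: breed at age 2 (6.8193).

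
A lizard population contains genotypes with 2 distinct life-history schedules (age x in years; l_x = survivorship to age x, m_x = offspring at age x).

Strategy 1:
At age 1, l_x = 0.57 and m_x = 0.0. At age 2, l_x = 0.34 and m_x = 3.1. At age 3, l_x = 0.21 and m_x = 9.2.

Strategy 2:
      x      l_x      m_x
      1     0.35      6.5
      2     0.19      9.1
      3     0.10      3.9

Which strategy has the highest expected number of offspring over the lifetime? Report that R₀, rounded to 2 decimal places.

Strategy 1: R₀ = 0.57×0.0 + 0.34×3.1 + 0.21×9.2 = 2.9860
Strategy 2: R₀ = 0.35×6.5 + 0.19×9.1 + 0.10×3.9 = 4.3940
Highest R₀: strategy 2 with 4.3940.

4.39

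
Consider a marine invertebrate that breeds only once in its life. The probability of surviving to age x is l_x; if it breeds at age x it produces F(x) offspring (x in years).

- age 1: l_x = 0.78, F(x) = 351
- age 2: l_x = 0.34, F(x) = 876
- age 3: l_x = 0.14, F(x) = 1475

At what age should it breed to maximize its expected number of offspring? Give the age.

Expected offspring if breeding at age x = l_x × F(x):
  age 1: 0.78 × 351 = 273.780
  age 2: 0.34 × 876 = 297.840
  age 3: 0.14 × 1475 = 206.500
Maximum at age 2 (297.840).

2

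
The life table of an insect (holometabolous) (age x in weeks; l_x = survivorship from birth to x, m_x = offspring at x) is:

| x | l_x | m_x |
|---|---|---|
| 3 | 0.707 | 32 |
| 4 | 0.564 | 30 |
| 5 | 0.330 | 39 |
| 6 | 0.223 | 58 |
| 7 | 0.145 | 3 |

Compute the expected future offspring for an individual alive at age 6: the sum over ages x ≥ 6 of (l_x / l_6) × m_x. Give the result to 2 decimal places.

59.95

l_6 = 0.223. Conditional survival from age 6 to x is l_x / l_6.
  x=6: (0.223/0.223) × 58 = 58.0000
  x=7: (0.145/0.223) × 3 = 1.9507
Sum = 58.0000 + 1.9507 = 59.9507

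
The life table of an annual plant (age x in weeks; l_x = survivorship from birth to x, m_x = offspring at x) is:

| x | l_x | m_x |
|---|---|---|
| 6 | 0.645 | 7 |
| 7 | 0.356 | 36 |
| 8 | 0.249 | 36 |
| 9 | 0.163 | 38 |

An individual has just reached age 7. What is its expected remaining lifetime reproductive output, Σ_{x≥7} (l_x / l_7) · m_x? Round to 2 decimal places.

l_7 = 0.356. Conditional survival from age 7 to x is l_x / l_7.
  x=7: (0.356/0.356) × 36 = 36.0000
  x=8: (0.249/0.356) × 36 = 25.1798
  x=9: (0.163/0.356) × 38 = 17.3989
Sum = 36.0000 + 25.1798 + 17.3989 = 78.5787

78.58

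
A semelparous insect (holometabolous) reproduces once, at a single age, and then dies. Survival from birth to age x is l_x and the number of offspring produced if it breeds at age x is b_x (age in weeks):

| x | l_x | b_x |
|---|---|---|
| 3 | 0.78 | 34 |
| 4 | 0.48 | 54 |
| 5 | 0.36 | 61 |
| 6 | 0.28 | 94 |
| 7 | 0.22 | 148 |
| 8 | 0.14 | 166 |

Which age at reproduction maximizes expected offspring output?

7

Expected offspring if breeding at age x = l_x × b_x:
  age 3: 0.78 × 34 = 26.520
  age 4: 0.48 × 54 = 25.920
  age 5: 0.36 × 61 = 21.960
  age 6: 0.28 × 94 = 26.320
  age 7: 0.22 × 148 = 32.560
  age 8: 0.14 × 166 = 23.240
Maximum at age 7 (32.560).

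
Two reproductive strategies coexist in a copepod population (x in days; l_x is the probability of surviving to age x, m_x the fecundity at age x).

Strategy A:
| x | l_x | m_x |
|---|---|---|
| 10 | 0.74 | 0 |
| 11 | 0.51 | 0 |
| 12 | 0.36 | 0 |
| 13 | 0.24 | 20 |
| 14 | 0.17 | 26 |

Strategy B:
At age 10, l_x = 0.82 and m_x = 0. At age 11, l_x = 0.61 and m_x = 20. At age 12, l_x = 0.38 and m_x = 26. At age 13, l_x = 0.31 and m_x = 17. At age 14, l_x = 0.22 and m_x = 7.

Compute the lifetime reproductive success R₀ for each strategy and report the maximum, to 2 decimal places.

Strategy A: R₀ = 0.74×0 + 0.51×0 + 0.36×0 + 0.24×20 + 0.17×26 = 9.2200
Strategy B: R₀ = 0.82×0 + 0.61×20 + 0.38×26 + 0.31×17 + 0.22×7 = 28.8900
Highest R₀: strategy B with 28.8900.

28.89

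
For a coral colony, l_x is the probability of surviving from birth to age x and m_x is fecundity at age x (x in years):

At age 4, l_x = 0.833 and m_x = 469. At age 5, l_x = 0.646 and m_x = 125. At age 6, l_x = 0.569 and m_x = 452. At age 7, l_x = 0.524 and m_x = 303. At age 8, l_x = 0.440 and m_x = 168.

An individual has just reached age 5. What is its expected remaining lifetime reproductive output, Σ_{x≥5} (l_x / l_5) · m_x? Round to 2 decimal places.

883.33

l_5 = 0.646. Conditional survival from age 5 to x is l_x / l_5.
  x=5: (0.646/0.646) × 125 = 125.0000
  x=6: (0.569/0.646) × 452 = 398.1238
  x=7: (0.524/0.646) × 303 = 245.7771
  x=8: (0.440/0.646) × 168 = 114.4272
Sum = 125.0000 + 398.1238 + 245.7771 + 114.4272 = 883.3282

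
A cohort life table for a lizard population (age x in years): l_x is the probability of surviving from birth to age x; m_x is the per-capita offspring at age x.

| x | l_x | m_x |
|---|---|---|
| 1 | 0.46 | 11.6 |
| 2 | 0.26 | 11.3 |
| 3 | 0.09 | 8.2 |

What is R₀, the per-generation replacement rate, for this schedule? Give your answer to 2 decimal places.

9.01

R₀ = Σ l_x m_x:
  age 1: 0.46 × 11.6 = 5.3360
  age 2: 0.26 × 11.3 = 2.9380
  age 3: 0.09 × 8.2 = 0.7380
R₀ = 5.3360 + 2.9380 + 0.7380 = 9.0120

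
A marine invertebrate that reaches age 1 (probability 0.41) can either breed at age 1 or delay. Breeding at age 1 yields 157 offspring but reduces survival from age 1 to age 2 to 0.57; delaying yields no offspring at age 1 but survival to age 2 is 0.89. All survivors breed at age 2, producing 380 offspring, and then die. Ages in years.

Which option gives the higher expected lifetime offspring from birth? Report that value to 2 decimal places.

breed at age 1: R₀ = 0.41 × (157 + 0.57 × 380) = 0.41 × 373.6000 = 153.1760
delay to age 2: R₀ = 0.41 × (0.89 × 380) = 0.41 × 338.2000 = 138.6620
Higher: breed at age 1 (153.1760).

153.18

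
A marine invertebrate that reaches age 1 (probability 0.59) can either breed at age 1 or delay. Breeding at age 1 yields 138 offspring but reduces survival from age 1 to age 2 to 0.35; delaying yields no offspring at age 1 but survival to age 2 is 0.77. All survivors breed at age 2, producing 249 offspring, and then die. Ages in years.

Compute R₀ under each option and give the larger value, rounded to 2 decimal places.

132.84

breed at age 1: R₀ = 0.59 × (138 + 0.35 × 249) = 0.59 × 225.1500 = 132.8385
delay to age 2: R₀ = 0.59 × (0.77 × 249) = 0.59 × 191.7300 = 113.1207
Higher: breed at age 1 (132.8385).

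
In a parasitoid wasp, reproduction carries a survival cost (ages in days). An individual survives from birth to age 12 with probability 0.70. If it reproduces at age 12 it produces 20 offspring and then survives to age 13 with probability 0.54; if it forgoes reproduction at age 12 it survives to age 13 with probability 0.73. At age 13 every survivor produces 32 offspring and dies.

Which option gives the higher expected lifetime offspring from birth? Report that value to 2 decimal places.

breed at age 12: R₀ = 0.70 × (20 + 0.54 × 32) = 0.70 × 37.2800 = 26.0960
delay to age 13: R₀ = 0.70 × (0.73 × 32) = 0.70 × 23.3600 = 16.3520
Higher: breed at age 12 (26.0960).

26.10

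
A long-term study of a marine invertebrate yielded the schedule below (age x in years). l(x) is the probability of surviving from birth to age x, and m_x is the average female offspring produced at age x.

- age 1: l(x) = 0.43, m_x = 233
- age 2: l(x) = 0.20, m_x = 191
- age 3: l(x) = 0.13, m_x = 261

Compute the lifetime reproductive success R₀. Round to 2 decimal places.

R₀ = Σ l(x) m_x:
  age 1: 0.43 × 233 = 100.1900
  age 2: 0.20 × 191 = 38.2000
  age 3: 0.13 × 261 = 33.9300
R₀ = 100.1900 + 38.2000 + 33.9300 = 172.3200

172.32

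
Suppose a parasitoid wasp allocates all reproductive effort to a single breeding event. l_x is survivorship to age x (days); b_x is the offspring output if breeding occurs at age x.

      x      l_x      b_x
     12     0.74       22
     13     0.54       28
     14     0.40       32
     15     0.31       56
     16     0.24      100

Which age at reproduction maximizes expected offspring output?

Expected offspring if breeding at age x = l_x × b_x:
  age 12: 0.74 × 22 = 16.280
  age 13: 0.54 × 28 = 15.120
  age 14: 0.40 × 32 = 12.800
  age 15: 0.31 × 56 = 17.360
  age 16: 0.24 × 100 = 24.000
Maximum at age 16 (24.000).

16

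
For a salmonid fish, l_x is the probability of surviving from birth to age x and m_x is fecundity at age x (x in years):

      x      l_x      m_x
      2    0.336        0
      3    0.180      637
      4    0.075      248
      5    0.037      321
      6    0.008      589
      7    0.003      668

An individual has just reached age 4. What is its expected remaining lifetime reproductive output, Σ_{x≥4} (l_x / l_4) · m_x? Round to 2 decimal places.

l_4 = 0.075. Conditional survival from age 4 to x is l_x / l_4.
  x=4: (0.075/0.075) × 248 = 248.0000
  x=5: (0.037/0.075) × 321 = 158.3600
  x=6: (0.008/0.075) × 589 = 62.8267
  x=7: (0.003/0.075) × 668 = 26.7200
Sum = 248.0000 + 158.3600 + 62.8267 + 26.7200 = 495.9067

495.91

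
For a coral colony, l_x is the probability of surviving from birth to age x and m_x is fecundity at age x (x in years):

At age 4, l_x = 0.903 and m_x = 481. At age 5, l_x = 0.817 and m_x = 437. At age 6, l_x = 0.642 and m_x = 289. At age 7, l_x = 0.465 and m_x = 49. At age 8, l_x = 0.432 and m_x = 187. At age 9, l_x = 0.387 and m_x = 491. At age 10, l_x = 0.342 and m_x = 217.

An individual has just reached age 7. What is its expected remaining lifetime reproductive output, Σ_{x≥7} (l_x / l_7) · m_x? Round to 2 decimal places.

790.97

l_7 = 0.465. Conditional survival from age 7 to x is l_x / l_7.
  x=7: (0.465/0.465) × 49 = 49.0000
  x=8: (0.432/0.465) × 187 = 173.7290
  x=9: (0.387/0.465) × 491 = 408.6387
  x=10: (0.342/0.465) × 217 = 159.6000
Sum = 49.0000 + 173.7290 + 408.6387 + 159.6000 = 790.9677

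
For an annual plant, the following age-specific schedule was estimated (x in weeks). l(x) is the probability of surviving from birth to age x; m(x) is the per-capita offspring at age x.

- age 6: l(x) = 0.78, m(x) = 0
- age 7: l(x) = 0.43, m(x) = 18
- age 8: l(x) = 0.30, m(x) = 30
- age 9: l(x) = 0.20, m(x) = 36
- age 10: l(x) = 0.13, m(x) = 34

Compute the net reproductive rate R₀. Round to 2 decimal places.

28.36

R₀ = Σ l(x) m(x):
  age 6: 0.78 × 0 = 0.0000
  age 7: 0.43 × 18 = 7.7400
  age 8: 0.30 × 30 = 9.0000
  age 9: 0.20 × 36 = 7.2000
  age 10: 0.13 × 34 = 4.4200
R₀ = 0.0000 + 7.7400 + 9.0000 + 7.2000 + 4.4200 = 28.3600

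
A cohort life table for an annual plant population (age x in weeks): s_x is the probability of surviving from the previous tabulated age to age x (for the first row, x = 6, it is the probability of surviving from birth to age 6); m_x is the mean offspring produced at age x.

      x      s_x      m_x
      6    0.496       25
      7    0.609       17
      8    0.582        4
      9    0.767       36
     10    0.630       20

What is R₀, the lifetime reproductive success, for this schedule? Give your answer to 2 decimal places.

Survivorship from birth: l_x = s_6·s_7·…·s_x.
  l_6 = 0.49600
  l_7 = 0.30206
  l_8 = 0.17580
  l_9 = 0.13484
  l_10 = 0.08495
R₀ = Σ l_x m_x:
  age 6: 0.49600 × 25 = 12.4000
  age 7: 0.30206 × 17 = 5.1350
  age 8: 0.17580 × 4 = 0.7032
  age 9: 0.13484 × 36 = 4.8542
  age 10: 0.08495 × 20 = 1.6990
R₀ = 12.4000 + 5.1350 + 0.7032 + 4.8542 + 1.6990 = 24.7915

24.79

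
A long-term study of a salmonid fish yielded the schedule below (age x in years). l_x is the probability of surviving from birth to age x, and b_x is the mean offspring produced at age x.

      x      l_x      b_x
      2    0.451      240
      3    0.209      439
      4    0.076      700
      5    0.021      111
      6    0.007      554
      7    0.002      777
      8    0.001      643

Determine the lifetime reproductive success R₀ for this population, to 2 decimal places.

R₀ = Σ l_x b_x:
  age 2: 0.451 × 240 = 108.2400
  age 3: 0.209 × 439 = 91.7510
  age 4: 0.076 × 700 = 53.2000
  age 5: 0.021 × 111 = 2.3310
  age 6: 0.007 × 554 = 3.8780
  age 7: 0.002 × 777 = 1.5540
  age 8: 0.001 × 643 = 0.6430
R₀ = 108.2400 + 91.7510 + 53.2000 + 2.3310 + 3.8780 + 1.5540 + 0.6430 = 261.5970

261.60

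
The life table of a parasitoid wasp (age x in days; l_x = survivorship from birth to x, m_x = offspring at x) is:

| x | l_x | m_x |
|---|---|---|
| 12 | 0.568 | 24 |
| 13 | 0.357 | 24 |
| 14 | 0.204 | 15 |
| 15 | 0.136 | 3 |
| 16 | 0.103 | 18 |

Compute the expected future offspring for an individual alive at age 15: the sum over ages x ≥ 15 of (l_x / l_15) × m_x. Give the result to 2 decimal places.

16.63

l_15 = 0.136. Conditional survival from age 15 to x is l_x / l_15.
  x=15: (0.136/0.136) × 3 = 3.0000
  x=16: (0.103/0.136) × 18 = 13.6324
Sum = 3.0000 + 13.6324 = 16.6324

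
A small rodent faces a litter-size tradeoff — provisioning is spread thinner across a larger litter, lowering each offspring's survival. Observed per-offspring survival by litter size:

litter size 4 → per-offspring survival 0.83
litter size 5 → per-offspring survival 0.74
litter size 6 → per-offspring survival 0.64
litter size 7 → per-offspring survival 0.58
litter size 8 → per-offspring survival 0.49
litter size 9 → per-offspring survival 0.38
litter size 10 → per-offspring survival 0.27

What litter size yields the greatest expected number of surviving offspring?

7

Expected surviving offspring = c × s(c):
  c=4: 4 × 0.83 = 3.320
  c=5: 5 × 0.74 = 3.700
  c=6: 6 × 0.64 = 3.840
  c=7: 7 × 0.58 = 4.060
  c=8: 8 × 0.49 = 3.920
  c=9: 9 × 0.38 = 3.420
  c=10: 10 × 0.27 = 2.700
Maximum at c = 7 (4.060 surviving offspring).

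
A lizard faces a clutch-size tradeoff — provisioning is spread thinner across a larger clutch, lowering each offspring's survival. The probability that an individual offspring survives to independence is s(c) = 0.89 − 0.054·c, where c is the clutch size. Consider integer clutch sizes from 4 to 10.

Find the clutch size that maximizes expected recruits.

8

Expected recruits = c × s(c):
  c=4: 4 × 0.674 = 2.696
  c=5: 5 × 0.620 = 3.100
  c=6: 6 × 0.566 = 3.396
  c=7: 7 × 0.512 = 3.584
  c=8: 8 × 0.458 = 3.664
  c=9: 9 × 0.404 = 3.636
  c=10: 10 × 0.350 = 3.500
Maximum at c = 8 (3.664 recruits).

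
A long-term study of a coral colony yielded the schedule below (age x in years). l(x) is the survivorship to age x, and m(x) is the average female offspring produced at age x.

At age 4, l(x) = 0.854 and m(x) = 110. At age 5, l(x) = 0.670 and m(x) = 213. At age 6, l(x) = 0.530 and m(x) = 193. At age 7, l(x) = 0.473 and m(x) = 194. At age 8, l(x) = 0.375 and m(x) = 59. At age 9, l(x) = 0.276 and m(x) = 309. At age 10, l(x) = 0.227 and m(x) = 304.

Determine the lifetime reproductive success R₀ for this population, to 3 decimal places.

607.119

R₀ = Σ l(x) m(x):
  age 4: 0.854 × 110 = 93.9400
  age 5: 0.670 × 213 = 142.7100
  age 6: 0.530 × 193 = 102.2900
  age 7: 0.473 × 194 = 91.7620
  age 8: 0.375 × 59 = 22.1250
  age 9: 0.276 × 309 = 85.2840
  age 10: 0.227 × 304 = 69.0080
R₀ = 93.9400 + 142.7100 + 102.2900 + 91.7620 + 22.1250 + 85.2840 + 69.0080 = 607.1190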